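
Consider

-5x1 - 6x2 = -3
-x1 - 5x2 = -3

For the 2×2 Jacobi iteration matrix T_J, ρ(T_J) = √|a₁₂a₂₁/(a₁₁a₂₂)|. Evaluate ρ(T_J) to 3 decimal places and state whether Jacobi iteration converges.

a₁₂a₂₁/(a₁₁a₂₂) = (-6)·(-1) / ((-5)·(-5)) = 0.240000
ρ = √|0.240000| = √0.240000 = 0.490
ρ < 1, so Jacobi converges

0.490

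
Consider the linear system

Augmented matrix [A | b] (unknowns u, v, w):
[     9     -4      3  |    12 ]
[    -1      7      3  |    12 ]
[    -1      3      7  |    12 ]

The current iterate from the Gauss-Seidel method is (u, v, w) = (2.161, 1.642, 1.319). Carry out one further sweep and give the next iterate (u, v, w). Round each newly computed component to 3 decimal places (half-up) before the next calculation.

(1.623, 1.381, 1.354)

One sweep:
  u = (12 - (-4)·1.642 - (3)·1.319) / (9) = 1.623
  v = (12 - (-1)·1.623 - (3)·1.319) / (7) = 1.381
  w = (12 - (-1)·1.623 - (3)·1.381) / (7) = 1.354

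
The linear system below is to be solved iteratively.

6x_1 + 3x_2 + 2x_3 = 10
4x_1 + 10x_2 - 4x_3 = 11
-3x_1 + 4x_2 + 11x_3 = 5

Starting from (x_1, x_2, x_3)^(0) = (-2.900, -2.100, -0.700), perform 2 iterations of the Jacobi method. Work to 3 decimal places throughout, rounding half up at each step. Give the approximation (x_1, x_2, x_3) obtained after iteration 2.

Iteration 1:
  x_1 = (10 - (3)·-2.100 - (2)·-0.700) / (6) = 2.950
  x_2 = (11 - (4)·-2.900 - (-4)·-0.700) / (10) = 1.980
  x_3 = (5 - (-3)·-2.900 - (4)·-2.100) / (11) = 0.427
Iteration 2:
  x_1 = (10 - (3)·1.980 - (2)·0.427) / (6) = 0.534
  x_2 = (11 - (4)·2.950 - (-4)·0.427) / (10) = 0.091
  x_3 = (5 - (-3)·2.950 - (4)·1.980) / (11) = 0.539

(0.534, 0.091, 0.539)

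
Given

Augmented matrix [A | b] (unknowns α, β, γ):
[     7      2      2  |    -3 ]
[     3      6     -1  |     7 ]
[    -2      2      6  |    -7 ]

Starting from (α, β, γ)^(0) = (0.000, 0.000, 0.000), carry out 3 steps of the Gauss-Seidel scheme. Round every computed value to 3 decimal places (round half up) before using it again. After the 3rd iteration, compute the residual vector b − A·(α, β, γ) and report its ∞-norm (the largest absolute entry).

0.037

Iteration 1:
  α = (-3 - (2)·0.000 - (2)·0.000) / (7) = -0.429
  β = (7 - (3)·-0.429 - (-1)·0.000) / (6) = 1.381
  γ = (-7 - (-2)·-0.429 - (2)·1.381) / (6) = -1.770
Iteration 2:
  α = (-3 - (2)·1.381 - (2)·-1.770) / (7) = -0.317
  β = (7 - (3)·-0.317 - (-1)·-1.770) / (6) = 1.030
  γ = (-7 - (-2)·-0.317 - (2)·1.030) / (6) = -1.616
Iteration 3:
  α = (-3 - (2)·1.030 - (2)·-1.616) / (7) = -0.261
  β = (7 - (3)·-0.261 - (-1)·-1.616) / (6) = 1.028
  γ = (-7 - (-2)·-0.261 - (2)·1.028) / (6) = -1.596
Residual b − A·x = (-0.037, 0.019, -0.002); ∞-norm = 0.037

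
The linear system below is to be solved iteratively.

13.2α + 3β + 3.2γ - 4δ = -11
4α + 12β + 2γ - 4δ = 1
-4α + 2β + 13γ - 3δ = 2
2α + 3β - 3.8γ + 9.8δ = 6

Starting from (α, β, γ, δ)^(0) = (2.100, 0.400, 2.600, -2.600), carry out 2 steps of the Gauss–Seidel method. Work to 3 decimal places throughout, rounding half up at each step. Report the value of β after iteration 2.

0.608

Iteration 1:
  α = (-11 - (3)·0.400 - (3.2)·2.600 - (-4)·-2.600) / (13.2) = -2.342
  β = (1 - (4)·-2.342 - (2)·2.600 - (-4)·-2.600) / (12) = -0.436
  γ = (2 - (-4)·-2.342 - (2)·-0.436 - (-3)·-2.600) / (13) = -1.100
  δ = (6 - (2)·-2.342 - (3)·-0.436 - (-3.8)·-1.100) / (9.8) = 0.797
Iteration 2:
  α = (-11 - (3)·-0.436 - (3.2)·-1.100 - (-4)·0.797) / (13.2) = -0.226
  β = (1 - (4)·-0.226 - (2)·-1.100 - (-4)·0.797) / (12) = 0.608
  γ = (2 - (-4)·-0.226 - (2)·0.608 - (-3)·0.797) / (13) = 0.175
  δ = (6 - (2)·-0.226 - (3)·0.608 - (-3.8)·0.175) / (9.8) = 0.540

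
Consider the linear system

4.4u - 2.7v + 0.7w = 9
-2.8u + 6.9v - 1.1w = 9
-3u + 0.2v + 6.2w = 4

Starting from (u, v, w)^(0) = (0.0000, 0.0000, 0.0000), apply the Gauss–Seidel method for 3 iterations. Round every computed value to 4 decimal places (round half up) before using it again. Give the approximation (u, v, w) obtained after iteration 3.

Iteration 1:
  u = (9 - (-2.7)·0.0000 - (0.7)·0.0000) / (4.4) = 2.0455
  v = (9 - (-2.8)·2.0455 - (-1.1)·0.0000) / (6.9) = 2.1344
  w = (4 - (-3)·2.0455 - (0.2)·2.1344) / (6.2) = 1.5661
Iteration 2:
  u = (9 - (-2.7)·2.1344 - (0.7)·1.5661) / (4.4) = 3.1060
  v = (9 - (-2.8)·3.1060 - (-1.1)·1.5661) / (6.9) = 2.8144
  w = (4 - (-3)·3.1060 - (0.2)·2.8144) / (6.2) = 2.0573
Iteration 3:
  u = (9 - (-2.7)·2.8144 - (0.7)·2.0573) / (4.4) = 3.4452
  v = (9 - (-2.8)·3.4452 - (-1.1)·2.0573) / (6.9) = 3.0304
  w = (4 - (-3)·3.4452 - (0.2)·3.0304) / (6.2) = 2.2144

(3.4452, 3.0304, 2.2144)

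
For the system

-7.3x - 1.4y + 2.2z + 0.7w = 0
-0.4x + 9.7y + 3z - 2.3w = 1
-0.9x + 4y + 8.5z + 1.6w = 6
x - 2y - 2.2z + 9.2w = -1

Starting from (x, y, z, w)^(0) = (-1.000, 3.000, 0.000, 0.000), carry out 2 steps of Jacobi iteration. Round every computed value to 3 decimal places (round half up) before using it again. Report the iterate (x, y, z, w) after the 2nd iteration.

(-0.194, 0.485, 0.493, -0.227)

Iteration 1:
  x = (0 - (-1.4)·3.000 - (2.2)·0.000 - (0.7)·0.000) / (-7.3) = -0.575
  y = (1 - (-0.4)·-1.000 - (3)·0.000 - (-2.3)·0.000) / (9.7) = 0.062
  z = (6 - (-0.9)·-1.000 - (4)·3.000 - (1.6)·0.000) / (8.5) = -0.812
  w = (-1 - (1)·-1.000 - (-2)·3.000 - (-2.2)·0.000) / (9.2) = 0.652
Iteration 2:
  x = (0 - (-1.4)·0.062 - (2.2)·-0.812 - (0.7)·0.652) / (-7.3) = -0.194
  y = (1 - (-0.4)·-0.575 - (3)·-0.812 - (-2.3)·0.652) / (9.7) = 0.485
  z = (6 - (-0.9)·-0.575 - (4)·0.062 - (1.6)·0.652) / (8.5) = 0.493
  w = (-1 - (1)·-0.575 - (-2)·0.062 - (-2.2)·-0.812) / (9.2) = -0.227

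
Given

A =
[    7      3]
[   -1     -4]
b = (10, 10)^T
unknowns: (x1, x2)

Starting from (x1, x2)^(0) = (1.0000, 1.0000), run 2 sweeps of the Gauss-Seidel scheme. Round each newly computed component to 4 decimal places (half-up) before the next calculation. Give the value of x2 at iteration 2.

-3.1518

Iteration 1:
  x1 = (10 - (3)·1.0000) / (7) = 1.0000
  x2 = (10 - (-1)·1.0000) / (-4) = -2.7500
Iteration 2:
  x1 = (10 - (3)·-2.7500) / (7) = 2.6071
  x2 = (10 - (-1)·2.6071) / (-4) = -3.1518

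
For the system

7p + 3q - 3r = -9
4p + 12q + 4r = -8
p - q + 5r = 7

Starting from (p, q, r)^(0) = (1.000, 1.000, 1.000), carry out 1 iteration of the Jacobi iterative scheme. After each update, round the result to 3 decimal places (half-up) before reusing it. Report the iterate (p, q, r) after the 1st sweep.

Iteration 1:
  p = (-9 - (3)·1.000 - (-3)·1.000) / (7) = -1.286
  q = (-8 - (4)·1.000 - (4)·1.000) / (12) = -1.333
  r = (7 - (1)·1.000 - (-1)·1.000) / (5) = 1.400

(-1.286, -1.333, 1.400)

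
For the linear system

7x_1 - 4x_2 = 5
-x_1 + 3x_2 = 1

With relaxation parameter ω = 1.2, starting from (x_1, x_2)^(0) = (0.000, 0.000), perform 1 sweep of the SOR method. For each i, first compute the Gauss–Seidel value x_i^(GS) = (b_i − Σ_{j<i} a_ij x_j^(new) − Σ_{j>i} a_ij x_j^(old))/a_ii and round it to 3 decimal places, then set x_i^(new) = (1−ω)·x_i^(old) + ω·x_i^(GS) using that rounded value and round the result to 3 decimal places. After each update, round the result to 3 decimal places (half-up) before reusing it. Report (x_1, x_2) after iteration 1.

Iteration 1:
  x_1: GS value = (5 - (-4)·0.000) / (7) = 0.714;  x_1 ← (1−ω)·0.000 + ω·0.714 = 0.857
  x_2: GS value = (1 - (-1)·0.857) / (3) = 0.619;  x_2 ← (1−ω)·0.000 + ω·0.619 = 0.743

(0.857, 0.743)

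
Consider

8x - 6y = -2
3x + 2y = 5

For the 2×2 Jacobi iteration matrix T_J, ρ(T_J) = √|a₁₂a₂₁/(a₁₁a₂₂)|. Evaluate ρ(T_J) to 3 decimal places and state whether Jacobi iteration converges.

a₁₂a₂₁/(a₁₁a₂₂) = (-6)·(3) / ((8)·(2)) = -1.125000
ρ = √|-1.125000| = √1.125000 = 1.061
ρ > 1, so Jacobi diverges

1.061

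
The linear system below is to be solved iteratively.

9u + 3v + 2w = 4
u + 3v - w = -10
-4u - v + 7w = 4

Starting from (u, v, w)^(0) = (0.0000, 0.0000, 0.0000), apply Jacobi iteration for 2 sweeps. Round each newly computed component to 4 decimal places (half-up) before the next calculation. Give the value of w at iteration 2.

0.3492

Iteration 1:
  u = (4 - (3)·0.0000 - (2)·0.0000) / (9) = 0.4444
  v = (-10 - (1)·0.0000 - (-1)·0.0000) / (3) = -3.3333
  w = (4 - (-4)·0.0000 - (-1)·0.0000) / (7) = 0.5714
Iteration 2:
  u = (4 - (3)·-3.3333 - (2)·0.5714) / (9) = 1.4286
  v = (-10 - (1)·0.4444 - (-1)·0.5714) / (3) = -3.2910
  w = (4 - (-4)·0.4444 - (-1)·-3.3333) / (7) = 0.3492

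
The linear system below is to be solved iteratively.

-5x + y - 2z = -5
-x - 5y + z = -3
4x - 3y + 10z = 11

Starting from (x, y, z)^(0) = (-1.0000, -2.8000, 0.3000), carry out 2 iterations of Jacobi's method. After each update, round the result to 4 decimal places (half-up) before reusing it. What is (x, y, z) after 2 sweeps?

(0.9080, 0.6680, 1.2300)

Iteration 1:
  x = (-5 - (1)·-2.8000 - (-2)·0.3000) / (-5) = 0.3200
  y = (-3 - (-1)·-1.0000 - (1)·0.3000) / (-5) = 0.8600
  z = (11 - (4)·-1.0000 - (-3)·-2.8000) / (10) = 0.6600
Iteration 2:
  x = (-5 - (1)·0.8600 - (-2)·0.6600) / (-5) = 0.9080
  y = (-3 - (-1)·0.3200 - (1)·0.6600) / (-5) = 0.6680
  z = (11 - (4)·0.3200 - (-3)·0.8600) / (10) = 1.2300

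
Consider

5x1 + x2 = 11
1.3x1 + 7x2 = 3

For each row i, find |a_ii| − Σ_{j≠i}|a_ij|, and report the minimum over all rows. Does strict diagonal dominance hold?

row 1: |5| − (1) = 4
row 2: |7| − (1.3) = 5.7
minimum over rows = 4 → strictly diagonally dominant (convergence guaranteed)

4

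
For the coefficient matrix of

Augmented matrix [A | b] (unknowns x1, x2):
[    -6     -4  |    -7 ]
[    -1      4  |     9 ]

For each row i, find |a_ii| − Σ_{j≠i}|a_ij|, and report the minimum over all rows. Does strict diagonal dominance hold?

2

row 1: |-6| − (4) = 2
row 2: |4| − (1) = 3
minimum over rows = 2 → strictly diagonally dominant (convergence guaranteed)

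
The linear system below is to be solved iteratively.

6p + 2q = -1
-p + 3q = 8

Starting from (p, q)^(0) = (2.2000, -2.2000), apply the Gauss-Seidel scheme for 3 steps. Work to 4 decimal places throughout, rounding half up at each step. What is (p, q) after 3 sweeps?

(-0.9313, 2.3562)

Iteration 1:
  p = (-1 - (2)·-2.2000) / (6) = 0.5667
  q = (8 - (-1)·0.5667) / (3) = 2.8556
Iteration 2:
  p = (-1 - (2)·2.8556) / (6) = -1.1185
  q = (8 - (-1)·-1.1185) / (3) = 2.2938
Iteration 3:
  p = (-1 - (2)·2.2938) / (6) = -0.9313
  q = (8 - (-1)·-0.9313) / (3) = 2.3562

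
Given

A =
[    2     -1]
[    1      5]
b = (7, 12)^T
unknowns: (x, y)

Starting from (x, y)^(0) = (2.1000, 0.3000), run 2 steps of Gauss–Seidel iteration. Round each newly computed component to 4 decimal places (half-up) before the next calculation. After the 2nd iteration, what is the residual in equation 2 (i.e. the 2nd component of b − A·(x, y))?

0.0000

Iteration 1:
  x = (7 - (-1)·0.3000) / (2) = 3.6500
  y = (12 - (1)·3.6500) / (5) = 1.6700
Iteration 2:
  x = (7 - (-1)·1.6700) / (2) = 4.3350
  y = (12 - (1)·4.3350) / (5) = 1.5330
Residual b − A·x = (-0.1370, 0.0000)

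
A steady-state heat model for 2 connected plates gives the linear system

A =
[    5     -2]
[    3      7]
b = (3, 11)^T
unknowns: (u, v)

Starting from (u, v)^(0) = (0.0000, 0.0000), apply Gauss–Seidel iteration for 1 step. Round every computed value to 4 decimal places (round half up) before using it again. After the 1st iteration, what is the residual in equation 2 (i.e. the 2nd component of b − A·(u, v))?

-0.0001

Iteration 1:
  u = (3 - (-2)·0.0000) / (5) = 0.6000
  v = (11 - (3)·0.6000) / (7) = 1.3143
Residual b − A·x = (2.6286, -0.0001)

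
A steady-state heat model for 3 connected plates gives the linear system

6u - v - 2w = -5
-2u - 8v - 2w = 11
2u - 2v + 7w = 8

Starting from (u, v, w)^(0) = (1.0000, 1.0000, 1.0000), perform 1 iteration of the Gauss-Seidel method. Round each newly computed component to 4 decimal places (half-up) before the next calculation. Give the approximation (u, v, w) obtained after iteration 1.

(-0.3333, -1.5417, 0.7976)

Iteration 1:
  u = (-5 - (-1)·1.0000 - (-2)·1.0000) / (6) = -0.3333
  v = (11 - (-2)·-0.3333 - (-2)·1.0000) / (-8) = -1.5417
  w = (8 - (2)·-0.3333 - (-2)·-1.5417) / (7) = 0.7976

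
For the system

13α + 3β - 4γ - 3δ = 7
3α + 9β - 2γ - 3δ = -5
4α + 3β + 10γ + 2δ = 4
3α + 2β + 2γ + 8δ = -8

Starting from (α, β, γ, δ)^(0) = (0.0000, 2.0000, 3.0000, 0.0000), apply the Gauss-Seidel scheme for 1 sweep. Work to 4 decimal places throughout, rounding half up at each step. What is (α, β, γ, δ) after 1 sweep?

Iteration 1:
  α = (7 - (3)·2.0000 - (-4)·3.0000 - (-3)·0.0000) / (13) = 1.0000
  β = (-5 - (3)·1.0000 - (-2)·3.0000 - (-3)·0.0000) / (9) = -0.2222
  γ = (4 - (4)·1.0000 - (3)·-0.2222 - (2)·0.0000) / (10) = 0.0667
  δ = (-8 - (3)·1.0000 - (2)·-0.2222 - (2)·0.0667) / (8) = -1.3361

(1.0000, -0.2222, 0.0667, -1.3361)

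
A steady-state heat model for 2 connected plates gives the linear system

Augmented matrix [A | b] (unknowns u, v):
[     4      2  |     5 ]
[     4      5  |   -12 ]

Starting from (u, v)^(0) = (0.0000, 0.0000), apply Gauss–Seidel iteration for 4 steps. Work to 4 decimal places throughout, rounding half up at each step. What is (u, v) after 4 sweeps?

(3.9020, -5.5216)

Iteration 1:
  u = (5 - (2)·0.0000) / (4) = 1.2500
  v = (-12 - (4)·1.2500) / (5) = -3.4000
Iteration 2:
  u = (5 - (2)·-3.4000) / (4) = 2.9500
  v = (-12 - (4)·2.9500) / (5) = -4.7600
Iteration 3:
  u = (5 - (2)·-4.7600) / (4) = 3.6300
  v = (-12 - (4)·3.6300) / (5) = -5.3040
Iteration 4:
  u = (5 - (2)·-5.3040) / (4) = 3.9020
  v = (-12 - (4)·3.9020) / (5) = -5.5216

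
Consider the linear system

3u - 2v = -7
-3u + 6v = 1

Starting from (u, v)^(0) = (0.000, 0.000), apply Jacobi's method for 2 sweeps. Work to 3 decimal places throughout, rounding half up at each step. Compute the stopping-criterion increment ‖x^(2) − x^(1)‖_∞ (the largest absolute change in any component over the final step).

1.167

Iteration 1:
  u = (-7 - (-2)·0.000) / (3) = -2.333
  v = (1 - (-3)·0.000) / (6) = 0.167
Iteration 2:
  u = (-7 - (-2)·0.167) / (3) = -2.222
  v = (1 - (-3)·-2.333) / (6) = -1.000
Change: (0.111, -1.167) → max |·| = 1.167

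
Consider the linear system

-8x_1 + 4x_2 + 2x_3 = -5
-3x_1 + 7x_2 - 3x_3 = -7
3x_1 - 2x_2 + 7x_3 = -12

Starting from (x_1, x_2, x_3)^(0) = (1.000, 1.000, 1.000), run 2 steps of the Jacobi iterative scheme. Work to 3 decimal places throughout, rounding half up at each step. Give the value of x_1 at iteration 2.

Iteration 1:
  x_1 = (-5 - (4)·1.000 - (2)·1.000) / (-8) = 1.375
  x_2 = (-7 - (-3)·1.000 - (-3)·1.000) / (7) = -0.143
  x_3 = (-12 - (3)·1.000 - (-2)·1.000) / (7) = -1.857
Iteration 2:
  x_1 = (-5 - (4)·-0.143 - (2)·-1.857) / (-8) = 0.089
  x_2 = (-7 - (-3)·1.375 - (-3)·-1.857) / (7) = -1.207
  x_3 = (-12 - (3)·1.375 - (-2)·-0.143) / (7) = -2.344

0.089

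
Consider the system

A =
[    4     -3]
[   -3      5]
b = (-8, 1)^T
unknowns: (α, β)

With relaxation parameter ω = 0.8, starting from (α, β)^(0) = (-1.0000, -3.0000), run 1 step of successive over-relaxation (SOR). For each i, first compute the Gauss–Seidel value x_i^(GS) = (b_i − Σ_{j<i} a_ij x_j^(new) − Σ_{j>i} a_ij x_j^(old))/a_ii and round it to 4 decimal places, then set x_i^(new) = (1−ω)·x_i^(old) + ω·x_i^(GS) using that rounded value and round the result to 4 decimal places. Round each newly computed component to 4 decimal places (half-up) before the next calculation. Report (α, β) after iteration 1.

(-3.6000, -2.1680)

Iteration 1:
  α: GS value = (-8 - (-3)·-3.0000) / (4) = -4.2500;  α ← (1−ω)·-1.0000 + ω·-4.2500 = -3.6000
  β: GS value = (1 - (-3)·-3.6000) / (5) = -1.9600;  β ← (1−ω)·-3.0000 + ω·-1.9600 = -2.1680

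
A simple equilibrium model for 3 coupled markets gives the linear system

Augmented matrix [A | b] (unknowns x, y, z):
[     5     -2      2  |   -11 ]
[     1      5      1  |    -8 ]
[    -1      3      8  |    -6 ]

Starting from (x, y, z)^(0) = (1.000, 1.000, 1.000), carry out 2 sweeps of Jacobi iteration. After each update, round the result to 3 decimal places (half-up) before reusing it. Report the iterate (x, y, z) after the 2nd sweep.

(-2.600, -0.960, -0.275)

Iteration 1:
  x = (-11 - (-2)·1.000 - (2)·1.000) / (5) = -2.200
  y = (-8 - (1)·1.000 - (1)·1.000) / (5) = -2.000
  z = (-6 - (-1)·1.000 - (3)·1.000) / (8) = -1.000
Iteration 2:
  x = (-11 - (-2)·-2.000 - (2)·-1.000) / (5) = -2.600
  y = (-8 - (1)·-2.200 - (1)·-1.000) / (5) = -0.960
  z = (-6 - (-1)·-2.200 - (3)·-2.000) / (8) = -0.275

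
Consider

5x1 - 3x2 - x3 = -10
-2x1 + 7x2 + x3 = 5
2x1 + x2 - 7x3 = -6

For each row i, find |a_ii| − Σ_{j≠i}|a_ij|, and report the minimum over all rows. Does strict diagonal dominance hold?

1

row 1: |5| − (3+1) = 1
row 2: |7| − (2+1) = 4
row 3: |-7| − (2+1) = 4
minimum over rows = 1 → strictly diagonally dominant (convergence guaranteed)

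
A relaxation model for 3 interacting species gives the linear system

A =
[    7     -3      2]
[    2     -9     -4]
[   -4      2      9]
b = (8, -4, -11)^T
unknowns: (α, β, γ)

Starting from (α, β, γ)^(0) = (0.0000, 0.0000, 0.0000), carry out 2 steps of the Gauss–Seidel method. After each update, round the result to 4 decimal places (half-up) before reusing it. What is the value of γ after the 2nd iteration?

-0.7390

Iteration 1:
  α = (8 - (-3)·0.0000 - (2)·0.0000) / (7) = 1.1429
  β = (-4 - (2)·1.1429 - (-4)·0.0000) / (-9) = 0.6984
  γ = (-11 - (-4)·1.1429 - (2)·0.6984) / (9) = -0.8695
Iteration 2:
  α = (8 - (-3)·0.6984 - (2)·-0.8695) / (7) = 1.6906
  β = (-4 - (2)·1.6906 - (-4)·-0.8695) / (-9) = 1.2066
  γ = (-11 - (-4)·1.6906 - (2)·1.2066) / (9) = -0.7390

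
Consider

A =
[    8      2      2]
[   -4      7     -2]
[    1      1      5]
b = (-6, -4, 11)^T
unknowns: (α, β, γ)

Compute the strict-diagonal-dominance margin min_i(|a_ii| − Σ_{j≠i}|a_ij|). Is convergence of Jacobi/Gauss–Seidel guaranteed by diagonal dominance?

1

row 1: |8| − (2+2) = 4
row 2: |7| − (4+2) = 1
row 3: |5| − (1+1) = 3
minimum over rows = 1 → strictly diagonally dominant (convergence guaranteed)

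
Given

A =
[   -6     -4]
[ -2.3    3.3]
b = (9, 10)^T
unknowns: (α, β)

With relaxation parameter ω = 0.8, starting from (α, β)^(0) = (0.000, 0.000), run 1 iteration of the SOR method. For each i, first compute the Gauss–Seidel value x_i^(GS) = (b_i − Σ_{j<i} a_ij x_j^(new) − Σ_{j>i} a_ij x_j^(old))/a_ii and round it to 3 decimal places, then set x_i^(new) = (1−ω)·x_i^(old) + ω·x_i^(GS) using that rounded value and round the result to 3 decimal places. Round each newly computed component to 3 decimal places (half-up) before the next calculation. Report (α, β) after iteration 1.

(-1.200, 1.755)

Iteration 1:
  α: GS value = (9 - (-4)·0.000) / (-6) = -1.500;  α ← (1−ω)·0.000 + ω·-1.500 = -1.200
  β: GS value = (10 - (-2.3)·-1.200) / (3.3) = 2.194;  β ← (1−ω)·0.000 + ω·2.194 = 1.755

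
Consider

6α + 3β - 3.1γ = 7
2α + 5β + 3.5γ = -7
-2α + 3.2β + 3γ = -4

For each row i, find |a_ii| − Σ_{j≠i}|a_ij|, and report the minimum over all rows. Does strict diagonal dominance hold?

row 1: |6| − (3+3.1) = -0.1
row 2: |5| − (2+3.5) = -0.5
row 3: |3| − (2+3.2) = -2.2
minimum over rows = -2.2 → not strictly diagonally dominant

-2.2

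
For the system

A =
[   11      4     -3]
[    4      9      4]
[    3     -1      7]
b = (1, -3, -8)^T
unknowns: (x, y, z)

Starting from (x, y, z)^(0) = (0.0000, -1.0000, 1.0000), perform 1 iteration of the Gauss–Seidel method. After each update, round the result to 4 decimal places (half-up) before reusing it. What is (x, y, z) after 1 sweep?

(0.7273, -1.1010, -1.6118)

Iteration 1:
  x = (1 - (4)·-1.0000 - (-3)·1.0000) / (11) = 0.7273
  y = (-3 - (4)·0.7273 - (4)·1.0000) / (9) = -1.1010
  z = (-8 - (3)·0.7273 - (-1)·-1.1010) / (7) = -1.6118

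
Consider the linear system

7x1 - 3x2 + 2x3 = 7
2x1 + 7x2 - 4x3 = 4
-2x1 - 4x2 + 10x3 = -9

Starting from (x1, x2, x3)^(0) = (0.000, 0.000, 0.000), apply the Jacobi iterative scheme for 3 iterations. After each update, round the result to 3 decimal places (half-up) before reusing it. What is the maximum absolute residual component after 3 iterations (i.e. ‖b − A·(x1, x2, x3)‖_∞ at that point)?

Iteration 1:
  x1 = (7 - (-3)·0.000 - (2)·0.000) / (7) = 1.000
  x2 = (4 - (2)·0.000 - (-4)·0.000) / (7) = 0.571
  x3 = (-9 - (-2)·0.000 - (-4)·0.000) / (10) = -0.900
Iteration 2:
  x1 = (7 - (-3)·0.571 - (2)·-0.900) / (7) = 1.502
  x2 = (4 - (2)·1.000 - (-4)·-0.900) / (7) = -0.229
  x3 = (-9 - (-2)·1.000 - (-4)·0.571) / (10) = -0.472
Iteration 3:
  x1 = (7 - (-3)·-0.229 - (2)·-0.472) / (7) = 1.037
  x2 = (4 - (2)·1.502 - (-4)·-0.472) / (7) = -0.127
  x3 = (-9 - (-2)·1.502 - (-4)·-0.229) / (10) = -0.691
Residual b − A·x = (0.742, 0.051, -0.524); ∞-norm = 0.742

0.742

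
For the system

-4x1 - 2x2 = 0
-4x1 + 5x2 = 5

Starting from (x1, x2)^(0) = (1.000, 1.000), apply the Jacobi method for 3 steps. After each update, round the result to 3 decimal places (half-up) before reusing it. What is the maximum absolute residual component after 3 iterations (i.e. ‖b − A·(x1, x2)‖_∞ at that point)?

Iteration 1:
  x1 = (0 - (-2)·1.000) / (-4) = -0.500
  x2 = (5 - (-4)·1.000) / (5) = 1.800
Iteration 2:
  x1 = (0 - (-2)·1.800) / (-4) = -0.900
  x2 = (5 - (-4)·-0.500) / (5) = 0.600
Iteration 3:
  x1 = (0 - (-2)·0.600) / (-4) = -0.300
  x2 = (5 - (-4)·-0.900) / (5) = 0.280
Residual b − A·x = (-0.640, 2.400); ∞-norm = 2.400

2.400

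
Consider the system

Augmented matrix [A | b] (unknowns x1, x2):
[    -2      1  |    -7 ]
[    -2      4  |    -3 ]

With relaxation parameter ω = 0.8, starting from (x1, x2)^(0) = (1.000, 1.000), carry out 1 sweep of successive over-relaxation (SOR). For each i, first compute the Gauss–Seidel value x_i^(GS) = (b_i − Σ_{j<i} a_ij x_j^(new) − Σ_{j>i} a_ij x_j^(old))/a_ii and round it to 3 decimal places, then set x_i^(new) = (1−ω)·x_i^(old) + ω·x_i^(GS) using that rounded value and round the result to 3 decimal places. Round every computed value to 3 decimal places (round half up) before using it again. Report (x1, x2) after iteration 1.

Iteration 1:
  x1: GS value = (-7 - (1)·1.000) / (-2) = 4.000;  x1 ← (1−ω)·1.000 + ω·4.000 = 3.400
  x2: GS value = (-3 - (-2)·3.400) / (4) = 0.950;  x2 ← (1−ω)·1.000 + ω·0.950 = 0.960

(3.400, 0.960)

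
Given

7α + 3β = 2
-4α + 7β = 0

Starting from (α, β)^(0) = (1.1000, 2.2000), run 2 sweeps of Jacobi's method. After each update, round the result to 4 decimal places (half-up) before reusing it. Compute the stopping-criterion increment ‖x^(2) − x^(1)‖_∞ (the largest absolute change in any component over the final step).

Iteration 1:
  α = (2 - (3)·2.2000) / (7) = -0.6571
  β = (0 - (-4)·1.1000) / (7) = 0.6286
Iteration 2:
  α = (2 - (3)·0.6286) / (7) = 0.0163
  β = (0 - (-4)·-0.6571) / (7) = -0.3755
Change: (0.6734, -1.0041) → max |·| = 1.0041

1.0041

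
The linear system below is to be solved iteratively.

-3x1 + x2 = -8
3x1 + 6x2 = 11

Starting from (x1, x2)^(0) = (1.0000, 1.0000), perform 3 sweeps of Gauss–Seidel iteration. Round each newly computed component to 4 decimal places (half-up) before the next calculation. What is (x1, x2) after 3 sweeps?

Iteration 1:
  x1 = (-8 - (1)·1.0000) / (-3) = 3.0000
  x2 = (11 - (3)·3.0000) / (6) = 0.3333
Iteration 2:
  x1 = (-8 - (1)·0.3333) / (-3) = 2.7778
  x2 = (11 - (3)·2.7778) / (6) = 0.4444
Iteration 3:
  x1 = (-8 - (1)·0.4444) / (-3) = 2.8148
  x2 = (11 - (3)·2.8148) / (6) = 0.4259

(2.8148, 0.4259)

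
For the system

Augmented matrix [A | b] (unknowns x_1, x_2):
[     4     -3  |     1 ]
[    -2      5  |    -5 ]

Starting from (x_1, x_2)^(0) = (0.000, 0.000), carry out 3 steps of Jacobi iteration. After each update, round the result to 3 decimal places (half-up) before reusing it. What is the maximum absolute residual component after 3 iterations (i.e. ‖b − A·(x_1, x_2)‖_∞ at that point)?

0.900

Iteration 1:
  x_1 = (1 - (-3)·0.000) / (4) = 0.250
  x_2 = (-5 - (-2)·0.000) / (5) = -1.000
Iteration 2:
  x_1 = (1 - (-3)·-1.000) / (4) = -0.500
  x_2 = (-5 - (-2)·0.250) / (5) = -0.900
Iteration 3:
  x_1 = (1 - (-3)·-0.900) / (4) = -0.425
  x_2 = (-5 - (-2)·-0.500) / (5) = -1.200
Residual b − A·x = (-0.900, 0.150); ∞-norm = 0.900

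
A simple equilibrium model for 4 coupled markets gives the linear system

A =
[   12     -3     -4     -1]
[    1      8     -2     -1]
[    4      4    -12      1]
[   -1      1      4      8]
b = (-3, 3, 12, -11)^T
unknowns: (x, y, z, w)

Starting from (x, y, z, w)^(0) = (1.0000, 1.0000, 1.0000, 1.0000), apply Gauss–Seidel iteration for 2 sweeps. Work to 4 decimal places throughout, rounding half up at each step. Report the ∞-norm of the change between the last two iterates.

0.7687

Iteration 1:
  x = (-3 - (-3)·1.0000 - (-4)·1.0000 - (-1)·1.0000) / (12) = 0.4167
  y = (3 - (1)·0.4167 - (-2)·1.0000 - (-1)·1.0000) / (8) = 0.6979
  z = (12 - (4)·0.4167 - (4)·0.6979 - (1)·1.0000) / (-12) = -0.5451
  w = (-11 - (-1)·0.4167 - (1)·0.6979 - (4)·-0.5451) / (8) = -1.1376
Iteration 2:
  x = (-3 - (-3)·0.6979 - (-4)·-0.5451 - (-1)·-1.1376) / (12) = -0.3520
  y = (3 - (1)·-0.3520 - (-2)·-0.5451 - (-1)·-1.1376) / (8) = 0.1405
  z = (12 - (4)·-0.3520 - (4)·0.1405 - (1)·-1.1376) / (-12) = -1.1653
  w = (-11 - (-1)·-0.3520 - (1)·0.1405 - (4)·-1.1653) / (8) = -0.8539
Change: (-0.7687, -0.5574, -0.6202, 0.2837) → max |·| = 0.7687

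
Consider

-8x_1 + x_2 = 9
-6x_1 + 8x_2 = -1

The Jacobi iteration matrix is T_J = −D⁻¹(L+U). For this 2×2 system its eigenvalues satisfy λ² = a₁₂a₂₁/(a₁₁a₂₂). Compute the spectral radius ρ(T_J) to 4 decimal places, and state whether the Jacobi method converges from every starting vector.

a₁₂a₂₁/(a₁₁a₂₂) = (1)·(-6) / ((-8)·(8)) = 0.093750
ρ = √|0.093750| = √0.093750 = 0.3062
ρ < 1, so Jacobi converges

0.3062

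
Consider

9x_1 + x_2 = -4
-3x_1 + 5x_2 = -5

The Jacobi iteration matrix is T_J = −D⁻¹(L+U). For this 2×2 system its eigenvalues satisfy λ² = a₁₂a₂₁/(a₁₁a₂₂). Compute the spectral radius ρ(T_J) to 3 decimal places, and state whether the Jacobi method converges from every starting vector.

a₁₂a₂₁/(a₁₁a₂₂) = (1)·(-3) / ((9)·(5)) = -0.066667
ρ = √|-0.066667| = √0.066667 = 0.258
ρ < 1, so Jacobi converges

0.258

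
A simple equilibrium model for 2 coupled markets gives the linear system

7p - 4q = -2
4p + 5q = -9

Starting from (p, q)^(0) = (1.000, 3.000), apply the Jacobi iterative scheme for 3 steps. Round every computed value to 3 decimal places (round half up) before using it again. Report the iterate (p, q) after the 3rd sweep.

(-1.967, -0.383)

Iteration 1:
  p = (-2 - (-4)·3.000) / (7) = 1.429
  q = (-9 - (4)·1.000) / (5) = -2.600
Iteration 2:
  p = (-2 - (-4)·-2.600) / (7) = -1.771
  q = (-9 - (4)·1.429) / (5) = -2.943
Iteration 3:
  p = (-2 - (-4)·-2.943) / (7) = -1.967
  q = (-9 - (4)·-1.771) / (5) = -0.383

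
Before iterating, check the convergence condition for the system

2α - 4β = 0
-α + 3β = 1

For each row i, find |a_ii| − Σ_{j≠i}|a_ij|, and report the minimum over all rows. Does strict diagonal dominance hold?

row 1: |2| − (4) = -2
row 2: |3| − (1) = 2
minimum over rows = -2 → not strictly diagonally dominant

-2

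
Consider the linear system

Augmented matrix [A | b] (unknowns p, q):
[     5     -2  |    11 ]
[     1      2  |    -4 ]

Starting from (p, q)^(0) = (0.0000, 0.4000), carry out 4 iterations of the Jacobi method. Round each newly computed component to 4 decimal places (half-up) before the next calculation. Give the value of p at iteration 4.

1.1200

Iteration 1:
  p = (11 - (-2)·0.4000) / (5) = 2.3600
  q = (-4 - (1)·0.0000) / (2) = -2.0000
Iteration 2:
  p = (11 - (-2)·-2.0000) / (5) = 1.4000
  q = (-4 - (1)·2.3600) / (2) = -3.1800
Iteration 3:
  p = (11 - (-2)·-3.1800) / (5) = 0.9280
  q = (-4 - (1)·1.4000) / (2) = -2.7000
Iteration 4:
  p = (11 - (-2)·-2.7000) / (5) = 1.1200
  q = (-4 - (1)·0.9280) / (2) = -2.4640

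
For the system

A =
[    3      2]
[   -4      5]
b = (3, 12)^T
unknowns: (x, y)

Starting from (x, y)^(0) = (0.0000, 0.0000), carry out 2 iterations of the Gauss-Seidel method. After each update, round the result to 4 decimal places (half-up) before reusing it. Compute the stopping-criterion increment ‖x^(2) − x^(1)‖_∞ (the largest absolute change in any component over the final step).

Iteration 1:
  x = (3 - (2)·0.0000) / (3) = 1.0000
  y = (12 - (-4)·1.0000) / (5) = 3.2000
Iteration 2:
  x = (3 - (2)·3.2000) / (3) = -1.1333
  y = (12 - (-4)·-1.1333) / (5) = 1.4934
Change: (-2.1333, -1.7066) → max |·| = 2.1333

2.1333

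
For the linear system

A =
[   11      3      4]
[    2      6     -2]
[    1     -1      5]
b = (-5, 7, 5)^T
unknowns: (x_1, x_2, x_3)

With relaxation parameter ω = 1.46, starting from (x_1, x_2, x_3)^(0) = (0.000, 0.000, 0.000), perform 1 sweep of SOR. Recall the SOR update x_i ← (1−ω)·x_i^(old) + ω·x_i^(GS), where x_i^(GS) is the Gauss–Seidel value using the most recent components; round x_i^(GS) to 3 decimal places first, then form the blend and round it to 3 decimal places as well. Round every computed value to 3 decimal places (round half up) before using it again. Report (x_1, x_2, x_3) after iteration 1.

Iteration 1:
  x_1: GS value = (-5 - (3)·0.000 - (4)·0.000) / (11) = -0.455;  x_1 ← (1−ω)·0.000 + ω·-0.455 = -0.664
  x_2: GS value = (7 - (2)·-0.664 - (-2)·0.000) / (6) = 1.388;  x_2 ← (1−ω)·0.000 + ω·1.388 = 2.026
  x_3: GS value = (5 - (1)·-0.664 - (-1)·2.026) / (5) = 1.538;  x_3 ← (1−ω)·0.000 + ω·1.538 = 2.245

(-0.664, 2.026, 2.245)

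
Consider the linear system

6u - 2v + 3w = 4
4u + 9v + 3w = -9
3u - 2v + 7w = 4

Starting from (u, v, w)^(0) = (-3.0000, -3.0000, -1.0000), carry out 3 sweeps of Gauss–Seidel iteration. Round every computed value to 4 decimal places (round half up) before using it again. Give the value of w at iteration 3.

Iteration 1:
  u = (4 - (-2)·-3.0000 - (3)·-1.0000) / (6) = 0.1667
  v = (-9 - (4)·0.1667 - (3)·-1.0000) / (9) = -0.7408
  w = (4 - (3)·0.1667 - (-2)·-0.7408) / (7) = 0.2883
Iteration 2:
  u = (4 - (-2)·-0.7408 - (3)·0.2883) / (6) = 0.2756
  v = (-9 - (4)·0.2756 - (3)·0.2883) / (9) = -1.2186
  w = (4 - (3)·0.2756 - (-2)·-1.2186) / (7) = 0.1051
Iteration 3:
  u = (4 - (-2)·-1.2186 - (3)·0.1051) / (6) = 0.2079
  v = (-9 - (4)·0.2079 - (3)·0.1051) / (9) = -1.1274
  w = (4 - (3)·0.2079 - (-2)·-1.1274) / (7) = 0.1602

0.1602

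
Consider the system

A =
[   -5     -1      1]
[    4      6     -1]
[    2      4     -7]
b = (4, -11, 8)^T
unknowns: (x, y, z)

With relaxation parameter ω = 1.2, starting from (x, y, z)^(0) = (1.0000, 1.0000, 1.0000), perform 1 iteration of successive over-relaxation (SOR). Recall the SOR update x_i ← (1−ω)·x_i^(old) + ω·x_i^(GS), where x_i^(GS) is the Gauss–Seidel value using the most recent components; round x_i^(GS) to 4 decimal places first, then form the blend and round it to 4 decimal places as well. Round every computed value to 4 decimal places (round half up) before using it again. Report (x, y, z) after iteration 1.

Iteration 1:
  x: GS value = (4 - (-1)·1.0000 - (1)·1.0000) / (-5) = -0.8000;  x ← (1−ω)·1.0000 + ω·-0.8000 = -1.1600
  y: GS value = (-11 - (4)·-1.1600 - (-1)·1.0000) / (6) = -0.8933;  y ← (1−ω)·1.0000 + ω·-0.8933 = -1.2720
  z: GS value = (8 - (2)·-1.1600 - (4)·-1.2720) / (-7) = -2.2011;  z ← (1−ω)·1.0000 + ω·-2.2011 = -2.8413

(-1.1600, -1.2720, -2.8413)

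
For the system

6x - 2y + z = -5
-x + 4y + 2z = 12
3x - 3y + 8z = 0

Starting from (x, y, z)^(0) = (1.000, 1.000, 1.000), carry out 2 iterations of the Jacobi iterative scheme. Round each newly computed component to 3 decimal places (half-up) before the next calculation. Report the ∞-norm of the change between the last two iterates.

1.281

Iteration 1:
  x = (-5 - (-2)·1.000 - (1)·1.000) / (6) = -0.667
  y = (12 - (-1)·1.000 - (2)·1.000) / (4) = 2.750
  z = (0 - (3)·1.000 - (-3)·1.000) / (8) = 0.000
Iteration 2:
  x = (-5 - (-2)·2.750 - (1)·0.000) / (6) = 0.083
  y = (12 - (-1)·-0.667 - (2)·0.000) / (4) = 2.833
  z = (0 - (3)·-0.667 - (-3)·2.750) / (8) = 1.281
Change: (0.750, 0.083, 1.281) → max |·| = 1.281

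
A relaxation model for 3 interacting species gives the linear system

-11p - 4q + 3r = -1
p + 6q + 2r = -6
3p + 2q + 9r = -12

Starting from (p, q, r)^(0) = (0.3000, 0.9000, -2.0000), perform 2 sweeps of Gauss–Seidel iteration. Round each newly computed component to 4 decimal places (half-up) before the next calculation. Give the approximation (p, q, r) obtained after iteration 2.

(-0.1155, -0.6382, -1.1530)

Iteration 1:
  p = (-1 - (-4)·0.9000 - (3)·-2.0000) / (-11) = -0.7818
  q = (-6 - (1)·-0.7818 - (2)·-2.0000) / (6) = -0.2030
  r = (-12 - (3)·-0.7818 - (2)·-0.2030) / (9) = -1.0276
Iteration 2:
  p = (-1 - (-4)·-0.2030 - (3)·-1.0276) / (-11) = -0.1155
  q = (-6 - (1)·-0.1155 - (2)·-1.0276) / (6) = -0.6382
  r = (-12 - (3)·-0.1155 - (2)·-0.6382) / (9) = -1.1530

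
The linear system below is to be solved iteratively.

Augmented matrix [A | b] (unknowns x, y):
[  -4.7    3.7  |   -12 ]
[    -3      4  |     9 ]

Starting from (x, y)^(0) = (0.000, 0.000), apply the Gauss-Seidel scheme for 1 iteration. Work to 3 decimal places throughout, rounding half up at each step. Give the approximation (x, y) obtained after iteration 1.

Iteration 1:
  x = (-12 - (3.7)·0.000) / (-4.7) = 2.553
  y = (9 - (-3)·2.553) / (4) = 4.165

(2.553, 4.165)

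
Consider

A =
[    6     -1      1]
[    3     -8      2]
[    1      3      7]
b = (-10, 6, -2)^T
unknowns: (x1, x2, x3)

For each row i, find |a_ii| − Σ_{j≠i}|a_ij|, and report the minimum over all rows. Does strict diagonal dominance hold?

row 1: |6| − (1+1) = 4
row 2: |-8| − (3+2) = 3
row 3: |7| − (1+3) = 3
minimum over rows = 3 → strictly diagonally dominant (convergence guaranteed)

3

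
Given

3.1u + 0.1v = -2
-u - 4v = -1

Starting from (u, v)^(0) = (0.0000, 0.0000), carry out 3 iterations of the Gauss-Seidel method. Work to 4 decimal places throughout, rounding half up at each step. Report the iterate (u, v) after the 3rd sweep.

(-0.6585, 0.4146)

Iteration 1:
  u = (-2 - (0.1)·0.0000) / (3.1) = -0.6452
  v = (-1 - (-1)·-0.6452) / (-4) = 0.4113
Iteration 2:
  u = (-2 - (0.1)·0.4113) / (3.1) = -0.6584
  v = (-1 - (-1)·-0.6584) / (-4) = 0.4146
Iteration 3:
  u = (-2 - (0.1)·0.4146) / (3.1) = -0.6585
  v = (-1 - (-1)·-0.6585) / (-4) = 0.4146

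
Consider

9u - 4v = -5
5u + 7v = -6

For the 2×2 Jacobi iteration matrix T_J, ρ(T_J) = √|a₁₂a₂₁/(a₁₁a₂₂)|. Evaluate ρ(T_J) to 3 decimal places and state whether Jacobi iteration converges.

0.563

a₁₂a₂₁/(a₁₁a₂₂) = (-4)·(5) / ((9)·(7)) = -0.317460
ρ = √|-0.317460| = √0.317460 = 0.563
ρ < 1, so Jacobi converges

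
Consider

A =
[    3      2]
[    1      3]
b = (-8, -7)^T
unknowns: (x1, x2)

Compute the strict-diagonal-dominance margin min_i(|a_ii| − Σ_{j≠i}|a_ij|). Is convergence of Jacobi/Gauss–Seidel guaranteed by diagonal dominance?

row 1: |3| − (2) = 1
row 2: |3| − (1) = 2
minimum over rows = 1 → strictly diagonally dominant (convergence guaranteed)

1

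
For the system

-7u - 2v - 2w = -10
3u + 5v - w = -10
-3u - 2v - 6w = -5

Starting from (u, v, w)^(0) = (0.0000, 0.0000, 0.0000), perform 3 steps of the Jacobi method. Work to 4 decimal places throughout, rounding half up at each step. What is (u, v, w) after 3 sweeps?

(1.9728, -2.9000, 0.8492)

Iteration 1:
  u = (-10 - (-2)·0.0000 - (-2)·0.0000) / (-7) = 1.4286
  v = (-10 - (3)·0.0000 - (-1)·0.0000) / (5) = -2.0000
  w = (-5 - (-3)·0.0000 - (-2)·0.0000) / (-6) = 0.8333
Iteration 2:
  u = (-10 - (-2)·-2.0000 - (-2)·0.8333) / (-7) = 1.7619
  v = (-10 - (3)·1.4286 - (-1)·0.8333) / (5) = -2.6905
  w = (-5 - (-3)·1.4286 - (-2)·-2.0000) / (-6) = 0.7857
Iteration 3:
  u = (-10 - (-2)·-2.6905 - (-2)·0.7857) / (-7) = 1.9728
  v = (-10 - (3)·1.7619 - (-1)·0.7857) / (5) = -2.9000
  w = (-5 - (-3)·1.7619 - (-2)·-2.6905) / (-6) = 0.8492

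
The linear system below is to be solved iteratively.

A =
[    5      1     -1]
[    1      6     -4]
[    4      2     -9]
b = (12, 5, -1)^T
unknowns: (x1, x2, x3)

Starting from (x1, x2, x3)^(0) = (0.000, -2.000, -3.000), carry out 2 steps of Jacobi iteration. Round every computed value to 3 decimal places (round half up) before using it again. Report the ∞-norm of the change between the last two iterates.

1.412

Iteration 1:
  x1 = (12 - (1)·-2.000 - (-1)·-3.000) / (5) = 2.200
  x2 = (5 - (1)·0.000 - (-4)·-3.000) / (6) = -1.167
  x3 = (-1 - (4)·0.000 - (2)·-2.000) / (-9) = -0.333
Iteration 2:
  x1 = (12 - (1)·-1.167 - (-1)·-0.333) / (5) = 2.567
  x2 = (5 - (1)·2.200 - (-4)·-0.333) / (6) = 0.245
  x3 = (-1 - (4)·2.200 - (2)·-1.167) / (-9) = 0.830
Change: (0.367, 1.412, 1.163) → max |·| = 1.412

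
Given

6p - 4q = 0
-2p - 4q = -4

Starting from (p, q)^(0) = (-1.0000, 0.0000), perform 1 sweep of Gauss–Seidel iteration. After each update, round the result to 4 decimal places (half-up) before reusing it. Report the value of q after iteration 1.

Iteration 1:
  p = (0 - (-4)·0.0000) / (6) = 0.0000
  q = (-4 - (-2)·0.0000) / (-4) = 1.0000

1.0000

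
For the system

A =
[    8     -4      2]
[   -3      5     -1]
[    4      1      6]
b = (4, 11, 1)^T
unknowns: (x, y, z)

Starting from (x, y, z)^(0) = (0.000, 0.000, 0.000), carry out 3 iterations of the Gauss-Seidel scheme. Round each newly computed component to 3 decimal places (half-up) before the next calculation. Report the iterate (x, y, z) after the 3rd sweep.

(2.519, 3.385, -2.077)

Iteration 1:
  x = (4 - (-4)·0.000 - (2)·0.000) / (8) = 0.500
  y = (11 - (-3)·0.500 - (-1)·0.000) / (5) = 2.500
  z = (1 - (4)·0.500 - (1)·2.500) / (6) = -0.583
Iteration 2:
  x = (4 - (-4)·2.500 - (2)·-0.583) / (8) = 1.896
  y = (11 - (-3)·1.896 - (-1)·-0.583) / (5) = 3.221
  z = (1 - (4)·1.896 - (1)·3.221) / (6) = -1.634
Iteration 3:
  x = (4 - (-4)·3.221 - (2)·-1.634) / (8) = 2.519
  y = (11 - (-3)·2.519 - (-1)·-1.634) / (5) = 3.385
  z = (1 - (4)·2.519 - (1)·3.385) / (6) = -2.077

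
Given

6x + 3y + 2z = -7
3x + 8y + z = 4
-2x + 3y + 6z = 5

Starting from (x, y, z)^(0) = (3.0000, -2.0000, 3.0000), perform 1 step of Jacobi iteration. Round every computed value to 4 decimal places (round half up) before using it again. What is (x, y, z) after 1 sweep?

Iteration 1:
  x = (-7 - (3)·-2.0000 - (2)·3.0000) / (6) = -1.1667
  y = (4 - (3)·3.0000 - (1)·3.0000) / (8) = -1.0000
  z = (5 - (-2)·3.0000 - (3)·-2.0000) / (6) = 2.8333

(-1.1667, -1.0000, 2.8333)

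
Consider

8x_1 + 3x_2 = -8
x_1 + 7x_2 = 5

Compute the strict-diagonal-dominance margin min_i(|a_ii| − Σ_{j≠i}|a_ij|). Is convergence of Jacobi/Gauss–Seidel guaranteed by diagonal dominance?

5

row 1: |8| − (3) = 5
row 2: |7| − (1) = 6
minimum over rows = 5 → strictly diagonally dominant (convergence guaranteed)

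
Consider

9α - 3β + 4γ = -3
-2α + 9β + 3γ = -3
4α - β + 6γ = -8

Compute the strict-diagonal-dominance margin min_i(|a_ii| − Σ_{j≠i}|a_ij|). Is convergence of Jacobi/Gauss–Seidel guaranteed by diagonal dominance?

1

row 1: |9| − (3+4) = 2
row 2: |9| − (2+3) = 4
row 3: |6| − (4+1) = 1
minimum over rows = 1 → strictly diagonally dominant (convergence guaranteed)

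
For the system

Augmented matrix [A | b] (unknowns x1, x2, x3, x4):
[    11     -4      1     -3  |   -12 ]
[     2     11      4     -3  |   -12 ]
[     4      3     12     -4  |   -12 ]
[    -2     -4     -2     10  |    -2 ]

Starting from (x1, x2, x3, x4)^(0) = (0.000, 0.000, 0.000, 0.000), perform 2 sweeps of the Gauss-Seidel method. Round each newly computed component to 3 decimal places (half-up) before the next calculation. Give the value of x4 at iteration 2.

Iteration 1:
  x1 = (-12 - (-4)·0.000 - (1)·0.000 - (-3)·0.000) / (11) = -1.091
  x2 = (-12 - (2)·-1.091 - (4)·0.000 - (-3)·0.000) / (11) = -0.893
  x3 = (-12 - (4)·-1.091 - (3)·-0.893 - (-4)·0.000) / (12) = -0.413
  x4 = (-2 - (-2)·-1.091 - (-4)·-0.893 - (-2)·-0.413) / (10) = -0.858
Iteration 2:
  x1 = (-12 - (-4)·-0.893 - (1)·-0.413 - (-3)·-0.858) / (11) = -1.612
  x2 = (-12 - (2)·-1.612 - (4)·-0.413 - (-3)·-0.858) / (11) = -0.882
  x3 = (-12 - (4)·-1.612 - (3)·-0.882 - (-4)·-0.858) / (12) = -0.528
  x4 = (-2 - (-2)·-1.612 - (-4)·-0.882 - (-2)·-0.528) / (10) = -0.981

-0.981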